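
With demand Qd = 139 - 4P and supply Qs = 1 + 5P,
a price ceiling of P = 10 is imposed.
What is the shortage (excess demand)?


At P = 10:
Qd = 139 - 4*10 = 99
Qs = 1 + 5*10 = 51
Shortage = Qd - Qs = 99 - 51 = 48

48


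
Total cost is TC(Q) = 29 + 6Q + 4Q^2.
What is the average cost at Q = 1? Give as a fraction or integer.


TC(1) = 29 + 6*1 + 4*1^2
TC(1) = 29 + 6 + 4 = 39
AC = TC/Q = 39/1 = 39

39


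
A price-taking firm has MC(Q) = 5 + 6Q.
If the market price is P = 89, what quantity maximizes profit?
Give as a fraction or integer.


In perfect competition, profit is maximized where P = MC.
89 = 5 + 6Q
84 = 6Q
Q* = 84/6 = 14

14


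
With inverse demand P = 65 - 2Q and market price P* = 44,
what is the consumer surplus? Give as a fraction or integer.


Maximum willingness to pay (at Q=0): P_max = 65
Quantity demanded at P* = 44:
Q* = (65 - 44)/2 = 21/2
CS = (1/2) * Q* * (P_max - P*)
CS = (1/2) * 21/2 * (65 - 44)
CS = (1/2) * 21/2 * 21 = 441/4

441/4


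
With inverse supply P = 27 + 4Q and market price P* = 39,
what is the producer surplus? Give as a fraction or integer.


Minimum supply price (at Q=0): P_min = 27
Quantity supplied at P* = 39:
Q* = (39 - 27)/4 = 3
PS = (1/2) * Q* * (P* - P_min)
PS = (1/2) * 3 * (39 - 27)
PS = (1/2) * 3 * 12 = 18

18


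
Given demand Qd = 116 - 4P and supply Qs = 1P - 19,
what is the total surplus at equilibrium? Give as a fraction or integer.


Find equilibrium: 116 - 4P = 1P - 19
116 + 19 = 5P
P* = 135/5 = 27
Q* = 1*27 - 19 = 8
Inverse demand: P = 29 - Q/4, so P_max = 29
Inverse supply: P = 19 + Q/1, so P_min = 19
CS = (1/2) * 8 * (29 - 27) = 8
PS = (1/2) * 8 * (27 - 19) = 32
TS = CS + PS = 8 + 32 = 40

40


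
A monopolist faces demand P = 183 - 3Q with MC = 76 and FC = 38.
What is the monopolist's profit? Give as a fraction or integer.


MR = MC: 183 - 6Q = 76
Q* = 107/6
P* = 183 - 3*107/6 = 259/2
Profit = (P* - MC)*Q* - FC
= (259/2 - 76)*107/6 - 38
= 107/2*107/6 - 38
= 11449/12 - 38 = 10993/12

10993/12


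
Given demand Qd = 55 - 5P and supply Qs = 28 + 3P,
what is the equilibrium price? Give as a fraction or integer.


At equilibrium, Qd = Qs.
55 - 5P = 28 + 3P
55 - 28 = 5P + 3P
27 = 8P
P* = 27/8 = 27/8

27/8


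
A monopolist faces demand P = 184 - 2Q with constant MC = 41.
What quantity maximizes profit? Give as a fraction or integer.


TR = P*Q = (184 - 2Q)Q = 184Q - 2Q^2
MR = dTR/dQ = 184 - 4Q
Set MR = MC:
184 - 4Q = 41
143 = 4Q
Q* = 143/4 = 143/4

143/4


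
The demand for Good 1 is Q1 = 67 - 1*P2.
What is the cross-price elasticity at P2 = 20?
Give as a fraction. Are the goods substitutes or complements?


dQ1/dP2 = -1
At P2 = 20: Q1 = 67 - 1*20 = 47
Exy = (dQ1/dP2)(P2/Q1) = -1 * 20 / 47 = -20/47
Since Exy < 0, the goods are complements.

-20/47 (complements)


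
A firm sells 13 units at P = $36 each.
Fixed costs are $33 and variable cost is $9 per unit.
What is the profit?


Total Revenue = P * Q = 36 * 13 = $468
Total Cost = FC + VC*Q = 33 + 9*13 = $150
Profit = TR - TC = 468 - 150 = $318

$318


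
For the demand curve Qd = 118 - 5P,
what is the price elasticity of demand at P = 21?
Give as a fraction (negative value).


dQ/dP = -5
At P = 21: Q = 118 - 5*21 = 13
E = (dQ/dP)(P/Q) = (-5)(21/13) = -105/13

-105/13


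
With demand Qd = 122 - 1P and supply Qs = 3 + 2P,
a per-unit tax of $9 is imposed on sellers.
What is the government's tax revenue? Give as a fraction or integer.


With tax on sellers, new supply: Qs' = 3 + 2(P - 9)
= 2P - 15
New equilibrium quantity:
Q_new = 229/3
Tax revenue = tax * Q_new = 9 * 229/3 = 687

687


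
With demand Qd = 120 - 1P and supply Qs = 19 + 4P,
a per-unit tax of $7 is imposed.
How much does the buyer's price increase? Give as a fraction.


With a per-unit tax, the buyer's price increase depends on relative slopes.
Supply slope: d = 4, Demand slope: b = 1
Buyer's price increase = d * tax / (b + d)
= 4 * 7 / (1 + 4)
= 28 / 5 = 28/5

28/5


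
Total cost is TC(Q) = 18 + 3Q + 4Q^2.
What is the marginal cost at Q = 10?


MC = dTC/dQ = 3 + 2*4*Q
At Q = 10:
MC = 3 + 8*10
MC = 3 + 80 = 83

83


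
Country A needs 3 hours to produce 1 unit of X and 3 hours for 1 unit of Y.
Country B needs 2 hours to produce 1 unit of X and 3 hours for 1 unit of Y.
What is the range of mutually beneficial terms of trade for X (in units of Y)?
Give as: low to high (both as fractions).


Opportunity cost of X for Country A = hours_X / hours_Y = 3/3 = 1 units of Y
Opportunity cost of X for Country B = hours_X / hours_Y = 2/3 = 2/3 units of Y
Terms of trade must be between the two opportunity costs.
Range: 2/3 to 1

2/3 to 1


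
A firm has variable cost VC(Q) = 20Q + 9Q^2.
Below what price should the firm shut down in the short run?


AVC(Q) = VC(Q)/Q = 20 + 9Q
AVC is increasing in Q, so minimum AVC is at Q -> 0+.
Min AVC = 20
The firm should shut down if P < 20.

20


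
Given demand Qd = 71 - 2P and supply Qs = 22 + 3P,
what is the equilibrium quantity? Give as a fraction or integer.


First find equilibrium price:
71 - 2P = 22 + 3P
P* = 49/5 = 49/5
Then substitute into demand:
Q* = 71 - 2 * 49/5 = 257/5

257/5


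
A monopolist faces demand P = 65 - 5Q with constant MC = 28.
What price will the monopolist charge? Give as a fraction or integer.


MR = 65 - 10Q
Set MR = MC: 65 - 10Q = 28
Q* = 37/10
Substitute into demand:
P* = 65 - 5*37/10 = 93/2

93/2


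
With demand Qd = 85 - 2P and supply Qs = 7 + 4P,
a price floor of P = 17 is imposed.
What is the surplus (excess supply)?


At P = 17:
Qd = 85 - 2*17 = 51
Qs = 7 + 4*17 = 75
Surplus = Qs - Qd = 75 - 51 = 24

24


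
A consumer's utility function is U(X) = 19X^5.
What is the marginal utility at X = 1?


MU = dU/dX = 19*5*X^(5-1)
MU = 95*X^4
At X = 1:
MU = 95 * 1^4
MU = 95 * 1 = 95

95


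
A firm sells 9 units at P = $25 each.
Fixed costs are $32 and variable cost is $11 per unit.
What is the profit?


Total Revenue = P * Q = 25 * 9 = $225
Total Cost = FC + VC*Q = 32 + 11*9 = $131
Profit = TR - TC = 225 - 131 = $94

$94


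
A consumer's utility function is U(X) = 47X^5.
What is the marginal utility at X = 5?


MU = dU/dX = 47*5*X^(5-1)
MU = 235*X^4
At X = 5:
MU = 235 * 5^4
MU = 235 * 625 = 146875

146875


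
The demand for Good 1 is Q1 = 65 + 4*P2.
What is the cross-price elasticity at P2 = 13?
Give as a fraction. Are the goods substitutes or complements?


dQ1/dP2 = 4
At P2 = 13: Q1 = 65 + 4*13 = 117
Exy = (dQ1/dP2)(P2/Q1) = 4 * 13 / 117 = 4/9
Since Exy > 0, the goods are substitutes.

4/9 (substitutes)


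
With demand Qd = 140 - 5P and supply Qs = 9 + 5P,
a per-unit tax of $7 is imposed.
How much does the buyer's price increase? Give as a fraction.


With a per-unit tax, the buyer's price increase depends on relative slopes.
Supply slope: d = 5, Demand slope: b = 5
Buyer's price increase = d * tax / (b + d)
= 5 * 7 / (5 + 5)
= 35 / 10 = 7/2

7/2


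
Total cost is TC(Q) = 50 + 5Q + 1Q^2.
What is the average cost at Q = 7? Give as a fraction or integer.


TC(7) = 50 + 5*7 + 1*7^2
TC(7) = 50 + 35 + 49 = 134
AC = TC/Q = 134/7 = 134/7

134/7


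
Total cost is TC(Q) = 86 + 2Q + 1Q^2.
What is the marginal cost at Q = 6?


MC = dTC/dQ = 2 + 2*1*Q
At Q = 6:
MC = 2 + 2*6
MC = 2 + 12 = 14

14


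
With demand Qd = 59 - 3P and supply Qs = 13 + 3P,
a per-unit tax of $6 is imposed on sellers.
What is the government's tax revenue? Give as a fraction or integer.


With tax on sellers, new supply: Qs' = 13 + 3(P - 6)
= 3P - 5
New equilibrium quantity:
Q_new = 27
Tax revenue = tax * Q_new = 6 * 27 = 162

162


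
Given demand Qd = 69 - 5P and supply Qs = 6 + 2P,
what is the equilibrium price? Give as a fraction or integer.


At equilibrium, Qd = Qs.
69 - 5P = 6 + 2P
69 - 6 = 5P + 2P
63 = 7P
P* = 63/7 = 9

9


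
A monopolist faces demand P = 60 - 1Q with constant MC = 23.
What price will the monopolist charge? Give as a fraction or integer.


MR = 60 - 2Q
Set MR = MC: 60 - 2Q = 23
Q* = 37/2
Substitute into demand:
P* = 60 - 1*37/2 = 83/2

83/2


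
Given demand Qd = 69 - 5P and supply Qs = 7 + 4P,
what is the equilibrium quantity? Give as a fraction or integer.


First find equilibrium price:
69 - 5P = 7 + 4P
P* = 62/9 = 62/9
Then substitute into demand:
Q* = 69 - 5 * 62/9 = 311/9

311/9


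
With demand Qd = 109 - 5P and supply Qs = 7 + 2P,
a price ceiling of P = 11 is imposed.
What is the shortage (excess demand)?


At P = 11:
Qd = 109 - 5*11 = 54
Qs = 7 + 2*11 = 29
Shortage = Qd - Qs = 54 - 29 = 25

25


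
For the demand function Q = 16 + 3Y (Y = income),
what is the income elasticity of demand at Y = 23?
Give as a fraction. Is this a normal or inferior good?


dQ/dY = 3
At Y = 23: Q = 16 + 3*23 = 85
Ey = (dQ/dY)(Y/Q) = 3 * 23 / 85 = 69/85
Since Ey > 0, this is a normal good.

69/85 (normal good)


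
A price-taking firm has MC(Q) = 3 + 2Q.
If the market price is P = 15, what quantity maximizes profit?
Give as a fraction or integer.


In perfect competition, profit is maximized where P = MC.
15 = 3 + 2Q
12 = 2Q
Q* = 12/2 = 6

6


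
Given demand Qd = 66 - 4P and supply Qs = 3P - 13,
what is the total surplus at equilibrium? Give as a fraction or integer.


Find equilibrium: 66 - 4P = 3P - 13
66 + 13 = 7P
P* = 79/7 = 79/7
Q* = 3*79/7 - 13 = 146/7
Inverse demand: P = 33/2 - Q/4, so P_max = 33/2
Inverse supply: P = 13/3 + Q/3, so P_min = 13/3
CS = (1/2) * 146/7 * (33/2 - 79/7) = 5329/98
PS = (1/2) * 146/7 * (79/7 - 13/3) = 10658/147
TS = CS + PS = 5329/98 + 10658/147 = 5329/42

5329/42


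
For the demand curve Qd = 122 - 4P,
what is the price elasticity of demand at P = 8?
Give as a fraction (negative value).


dQ/dP = -4
At P = 8: Q = 122 - 4*8 = 90
E = (dQ/dP)(P/Q) = (-4)(8/90) = -16/45

-16/45


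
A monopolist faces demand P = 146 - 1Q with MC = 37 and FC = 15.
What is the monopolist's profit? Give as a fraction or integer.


MR = MC: 146 - 2Q = 37
Q* = 109/2
P* = 146 - 1*109/2 = 183/2
Profit = (P* - MC)*Q* - FC
= (183/2 - 37)*109/2 - 15
= 109/2*109/2 - 15
= 11881/4 - 15 = 11821/4

11821/4


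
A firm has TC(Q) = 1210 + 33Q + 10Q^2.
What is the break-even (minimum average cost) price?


AC(Q) = 1210/Q + 33 + 10Q
To minimize: dAC/dQ = -1210/Q^2 + 10 = 0
Q^2 = 1210/10 = 121
Q* = 11
Min AC = 1210/11 + 33 + 10*11
Min AC = 110 + 33 + 110 = 253

253


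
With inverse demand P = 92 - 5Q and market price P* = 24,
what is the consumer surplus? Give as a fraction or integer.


Maximum willingness to pay (at Q=0): P_max = 92
Quantity demanded at P* = 24:
Q* = (92 - 24)/5 = 68/5
CS = (1/2) * Q* * (P_max - P*)
CS = (1/2) * 68/5 * (92 - 24)
CS = (1/2) * 68/5 * 68 = 2312/5

2312/5


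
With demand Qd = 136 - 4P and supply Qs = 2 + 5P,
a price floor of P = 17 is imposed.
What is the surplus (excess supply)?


At P = 17:
Qd = 136 - 4*17 = 68
Qs = 2 + 5*17 = 87
Surplus = Qs - Qd = 87 - 68 = 19

19


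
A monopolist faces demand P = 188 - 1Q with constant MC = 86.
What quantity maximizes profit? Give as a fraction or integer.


TR = P*Q = (188 - 1Q)Q = 188Q - 1Q^2
MR = dTR/dQ = 188 - 2Q
Set MR = MC:
188 - 2Q = 86
102 = 2Q
Q* = 102/2 = 51

51


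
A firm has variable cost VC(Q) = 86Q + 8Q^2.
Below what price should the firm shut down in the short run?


AVC(Q) = VC(Q)/Q = 86 + 8Q
AVC is increasing in Q, so minimum AVC is at Q -> 0+.
Min AVC = 86
The firm should shut down if P < 86.

86


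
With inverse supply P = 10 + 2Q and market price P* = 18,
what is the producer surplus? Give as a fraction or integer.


Minimum supply price (at Q=0): P_min = 10
Quantity supplied at P* = 18:
Q* = (18 - 10)/2 = 4
PS = (1/2) * Q* * (P* - P_min)
PS = (1/2) * 4 * (18 - 10)
PS = (1/2) * 4 * 8 = 16

16


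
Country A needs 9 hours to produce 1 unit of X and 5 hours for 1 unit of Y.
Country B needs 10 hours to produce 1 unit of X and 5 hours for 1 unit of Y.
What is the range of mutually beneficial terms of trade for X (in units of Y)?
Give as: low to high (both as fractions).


Opportunity cost of X for Country A = hours_X / hours_Y = 9/5 = 9/5 units of Y
Opportunity cost of X for Country B = hours_X / hours_Y = 10/5 = 2 units of Y
Terms of trade must be between the two opportunity costs.
Range: 9/5 to 2

9/5 to 2


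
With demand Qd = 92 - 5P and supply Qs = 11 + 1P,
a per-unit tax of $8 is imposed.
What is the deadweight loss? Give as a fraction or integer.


Pre-tax equilibrium quantity: Q* = 49/2
Post-tax equilibrium quantity: Q_tax = 107/6
Reduction in quantity: Q* - Q_tax = 20/3
DWL = (1/2) * tax * (Q* - Q_tax)
DWL = (1/2) * 8 * 20/3 = 80/3

80/3


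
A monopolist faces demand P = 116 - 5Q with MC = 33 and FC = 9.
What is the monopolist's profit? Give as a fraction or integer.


MR = MC: 116 - 10Q = 33
Q* = 83/10
P* = 116 - 5*83/10 = 149/2
Profit = (P* - MC)*Q* - FC
= (149/2 - 33)*83/10 - 9
= 83/2*83/10 - 9
= 6889/20 - 9 = 6709/20

6709/20


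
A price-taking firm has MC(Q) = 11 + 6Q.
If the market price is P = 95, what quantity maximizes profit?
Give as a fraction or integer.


In perfect competition, profit is maximized where P = MC.
95 = 11 + 6Q
84 = 6Q
Q* = 84/6 = 14

14


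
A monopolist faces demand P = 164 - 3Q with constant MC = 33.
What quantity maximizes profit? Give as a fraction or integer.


TR = P*Q = (164 - 3Q)Q = 164Q - 3Q^2
MR = dTR/dQ = 164 - 6Q
Set MR = MC:
164 - 6Q = 33
131 = 6Q
Q* = 131/6 = 131/6

131/6


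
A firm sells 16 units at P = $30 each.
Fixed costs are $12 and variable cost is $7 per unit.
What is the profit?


Total Revenue = P * Q = 30 * 16 = $480
Total Cost = FC + VC*Q = 12 + 7*16 = $124
Profit = TR - TC = 480 - 124 = $356

$356


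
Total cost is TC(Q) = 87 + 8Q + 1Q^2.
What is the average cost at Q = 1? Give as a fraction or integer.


TC(1) = 87 + 8*1 + 1*1^2
TC(1) = 87 + 8 + 1 = 96
AC = TC/Q = 96/1 = 96

96


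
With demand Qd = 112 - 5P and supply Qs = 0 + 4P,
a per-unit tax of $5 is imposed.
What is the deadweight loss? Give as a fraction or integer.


Pre-tax equilibrium quantity: Q* = 448/9
Post-tax equilibrium quantity: Q_tax = 116/3
Reduction in quantity: Q* - Q_tax = 100/9
DWL = (1/2) * tax * (Q* - Q_tax)
DWL = (1/2) * 5 * 100/9 = 250/9

250/9


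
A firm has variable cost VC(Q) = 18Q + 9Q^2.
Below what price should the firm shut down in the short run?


AVC(Q) = VC(Q)/Q = 18 + 9Q
AVC is increasing in Q, so minimum AVC is at Q -> 0+.
Min AVC = 18
The firm should shut down if P < 18.

18


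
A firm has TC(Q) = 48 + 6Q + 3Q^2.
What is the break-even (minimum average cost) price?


AC(Q) = 48/Q + 6 + 3Q
To minimize: dAC/dQ = -48/Q^2 + 3 = 0
Q^2 = 48/3 = 16
Q* = 4
Min AC = 48/4 + 6 + 3*4
Min AC = 12 + 6 + 12 = 30

30


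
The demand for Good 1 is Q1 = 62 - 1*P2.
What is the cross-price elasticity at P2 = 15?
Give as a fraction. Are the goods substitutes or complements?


dQ1/dP2 = -1
At P2 = 15: Q1 = 62 - 1*15 = 47
Exy = (dQ1/dP2)(P2/Q1) = -1 * 15 / 47 = -15/47
Since Exy < 0, the goods are complements.

-15/47 (complements)


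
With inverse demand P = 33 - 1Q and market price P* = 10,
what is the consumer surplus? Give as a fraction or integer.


Maximum willingness to pay (at Q=0): P_max = 33
Quantity demanded at P* = 10:
Q* = (33 - 10)/1 = 23
CS = (1/2) * Q* * (P_max - P*)
CS = (1/2) * 23 * (33 - 10)
CS = (1/2) * 23 * 23 = 529/2

529/2


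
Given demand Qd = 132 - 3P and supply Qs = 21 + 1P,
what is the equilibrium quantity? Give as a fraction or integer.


First find equilibrium price:
132 - 3P = 21 + 1P
P* = 111/4 = 111/4
Then substitute into demand:
Q* = 132 - 3 * 111/4 = 195/4

195/4


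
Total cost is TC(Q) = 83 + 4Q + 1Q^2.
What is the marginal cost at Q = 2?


MC = dTC/dQ = 4 + 2*1*Q
At Q = 2:
MC = 4 + 2*2
MC = 4 + 4 = 8

8


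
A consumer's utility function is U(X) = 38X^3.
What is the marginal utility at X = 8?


MU = dU/dX = 38*3*X^(3-1)
MU = 114*X^2
At X = 8:
MU = 114 * 8^2
MU = 114 * 64 = 7296

7296


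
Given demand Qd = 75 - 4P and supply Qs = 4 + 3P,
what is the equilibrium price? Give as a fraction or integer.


At equilibrium, Qd = Qs.
75 - 4P = 4 + 3P
75 - 4 = 4P + 3P
71 = 7P
P* = 71/7 = 71/7

71/7


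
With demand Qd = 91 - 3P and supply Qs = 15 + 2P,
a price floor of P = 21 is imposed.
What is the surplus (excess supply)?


At P = 21:
Qd = 91 - 3*21 = 28
Qs = 15 + 2*21 = 57
Surplus = Qs - Qd = 57 - 28 = 29

29


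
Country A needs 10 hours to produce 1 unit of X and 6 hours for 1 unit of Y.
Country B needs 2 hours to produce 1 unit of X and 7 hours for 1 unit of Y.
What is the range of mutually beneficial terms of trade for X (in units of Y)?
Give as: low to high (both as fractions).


Opportunity cost of X for Country A = hours_X / hours_Y = 10/6 = 5/3 units of Y
Opportunity cost of X for Country B = hours_X / hours_Y = 2/7 = 2/7 units of Y
Terms of trade must be between the two opportunity costs.
Range: 2/7 to 5/3

2/7 to 5/3


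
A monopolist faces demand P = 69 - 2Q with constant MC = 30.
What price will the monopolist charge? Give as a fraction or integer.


MR = 69 - 4Q
Set MR = MC: 69 - 4Q = 30
Q* = 39/4
Substitute into demand:
P* = 69 - 2*39/4 = 99/2

99/2


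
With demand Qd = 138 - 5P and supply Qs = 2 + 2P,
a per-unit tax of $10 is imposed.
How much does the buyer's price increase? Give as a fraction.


With a per-unit tax, the buyer's price increase depends on relative slopes.
Supply slope: d = 2, Demand slope: b = 5
Buyer's price increase = d * tax / (b + d)
= 2 * 10 / (5 + 2)
= 20 / 7 = 20/7

20/7


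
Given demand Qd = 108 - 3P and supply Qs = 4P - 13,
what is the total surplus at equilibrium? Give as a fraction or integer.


Find equilibrium: 108 - 3P = 4P - 13
108 + 13 = 7P
P* = 121/7 = 121/7
Q* = 4*121/7 - 13 = 393/7
Inverse demand: P = 36 - Q/3, so P_max = 36
Inverse supply: P = 13/4 + Q/4, so P_min = 13/4
CS = (1/2) * 393/7 * (36 - 121/7) = 51483/98
PS = (1/2) * 393/7 * (121/7 - 13/4) = 154449/392
TS = CS + PS = 51483/98 + 154449/392 = 51483/56

51483/56


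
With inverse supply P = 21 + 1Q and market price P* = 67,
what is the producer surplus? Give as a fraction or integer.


Minimum supply price (at Q=0): P_min = 21
Quantity supplied at P* = 67:
Q* = (67 - 21)/1 = 46
PS = (1/2) * Q* * (P* - P_min)
PS = (1/2) * 46 * (67 - 21)
PS = (1/2) * 46 * 46 = 1058

1058


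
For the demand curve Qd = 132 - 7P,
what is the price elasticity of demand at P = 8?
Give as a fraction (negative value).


dQ/dP = -7
At P = 8: Q = 132 - 7*8 = 76
E = (dQ/dP)(P/Q) = (-7)(8/76) = -14/19

-14/19


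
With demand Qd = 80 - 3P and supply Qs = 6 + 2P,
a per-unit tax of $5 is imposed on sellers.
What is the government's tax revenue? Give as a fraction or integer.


With tax on sellers, new supply: Qs' = 6 + 2(P - 5)
= 2P - 4
New equilibrium quantity:
Q_new = 148/5
Tax revenue = tax * Q_new = 5 * 148/5 = 148

148


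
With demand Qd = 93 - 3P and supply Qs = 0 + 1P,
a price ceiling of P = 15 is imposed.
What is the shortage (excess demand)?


At P = 15:
Qd = 93 - 3*15 = 48
Qs = 0 + 1*15 = 15
Shortage = Qd - Qs = 48 - 15 = 33

33


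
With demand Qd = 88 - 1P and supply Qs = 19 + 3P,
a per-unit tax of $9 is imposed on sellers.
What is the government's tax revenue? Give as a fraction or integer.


With tax on sellers, new supply: Qs' = 19 + 3(P - 9)
= 3P - 8
New equilibrium quantity:
Q_new = 64
Tax revenue = tax * Q_new = 9 * 64 = 576

576


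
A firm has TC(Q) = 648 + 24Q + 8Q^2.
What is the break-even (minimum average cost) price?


AC(Q) = 648/Q + 24 + 8Q
To minimize: dAC/dQ = -648/Q^2 + 8 = 0
Q^2 = 648/8 = 81
Q* = 9
Min AC = 648/9 + 24 + 8*9
Min AC = 72 + 24 + 72 = 168

168


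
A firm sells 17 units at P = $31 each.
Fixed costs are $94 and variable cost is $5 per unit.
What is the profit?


Total Revenue = P * Q = 31 * 17 = $527
Total Cost = FC + VC*Q = 94 + 5*17 = $179
Profit = TR - TC = 527 - 179 = $348

$348


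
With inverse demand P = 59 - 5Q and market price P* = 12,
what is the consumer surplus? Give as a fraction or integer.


Maximum willingness to pay (at Q=0): P_max = 59
Quantity demanded at P* = 12:
Q* = (59 - 12)/5 = 47/5
CS = (1/2) * Q* * (P_max - P*)
CS = (1/2) * 47/5 * (59 - 12)
CS = (1/2) * 47/5 * 47 = 2209/10

2209/10


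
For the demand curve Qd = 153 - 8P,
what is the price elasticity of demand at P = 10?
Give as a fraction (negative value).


dQ/dP = -8
At P = 10: Q = 153 - 8*10 = 73
E = (dQ/dP)(P/Q) = (-8)(10/73) = -80/73

-80/73


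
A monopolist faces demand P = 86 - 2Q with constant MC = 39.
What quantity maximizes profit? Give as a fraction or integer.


TR = P*Q = (86 - 2Q)Q = 86Q - 2Q^2
MR = dTR/dQ = 86 - 4Q
Set MR = MC:
86 - 4Q = 39
47 = 4Q
Q* = 47/4 = 47/4

47/4


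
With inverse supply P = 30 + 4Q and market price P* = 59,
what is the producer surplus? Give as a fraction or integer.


Minimum supply price (at Q=0): P_min = 30
Quantity supplied at P* = 59:
Q* = (59 - 30)/4 = 29/4
PS = (1/2) * Q* * (P* - P_min)
PS = (1/2) * 29/4 * (59 - 30)
PS = (1/2) * 29/4 * 29 = 841/8

841/8


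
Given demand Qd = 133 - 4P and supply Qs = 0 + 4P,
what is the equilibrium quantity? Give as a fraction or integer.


First find equilibrium price:
133 - 4P = 0 + 4P
P* = 133/8 = 133/8
Then substitute into demand:
Q* = 133 - 4 * 133/8 = 133/2

133/2


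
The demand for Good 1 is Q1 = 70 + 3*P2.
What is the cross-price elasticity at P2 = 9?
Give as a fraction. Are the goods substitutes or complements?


dQ1/dP2 = 3
At P2 = 9: Q1 = 70 + 3*9 = 97
Exy = (dQ1/dP2)(P2/Q1) = 3 * 9 / 97 = 27/97
Since Exy > 0, the goods are substitutes.

27/97 (substitutes)


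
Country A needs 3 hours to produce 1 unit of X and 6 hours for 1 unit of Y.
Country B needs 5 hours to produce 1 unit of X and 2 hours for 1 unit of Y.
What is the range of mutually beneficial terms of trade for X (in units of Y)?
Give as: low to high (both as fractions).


Opportunity cost of X for Country A = hours_X / hours_Y = 3/6 = 1/2 units of Y
Opportunity cost of X for Country B = hours_X / hours_Y = 5/2 = 5/2 units of Y
Terms of trade must be between the two opportunity costs.
Range: 1/2 to 5/2

1/2 to 5/2


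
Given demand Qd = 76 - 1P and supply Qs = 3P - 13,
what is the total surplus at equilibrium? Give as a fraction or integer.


Find equilibrium: 76 - 1P = 3P - 13
76 + 13 = 4P
P* = 89/4 = 89/4
Q* = 3*89/4 - 13 = 215/4
Inverse demand: P = 76 - Q/1, so P_max = 76
Inverse supply: P = 13/3 + Q/3, so P_min = 13/3
CS = (1/2) * 215/4 * (76 - 89/4) = 46225/32
PS = (1/2) * 215/4 * (89/4 - 13/3) = 46225/96
TS = CS + PS = 46225/32 + 46225/96 = 46225/24

46225/24


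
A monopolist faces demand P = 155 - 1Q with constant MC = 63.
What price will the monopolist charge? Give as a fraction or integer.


MR = 155 - 2Q
Set MR = MC: 155 - 2Q = 63
Q* = 46
Substitute into demand:
P* = 155 - 1*46 = 109

109


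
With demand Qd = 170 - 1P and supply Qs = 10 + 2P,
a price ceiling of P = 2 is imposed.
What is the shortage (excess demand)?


At P = 2:
Qd = 170 - 1*2 = 168
Qs = 10 + 2*2 = 14
Shortage = Qd - Qs = 168 - 14 = 154

154


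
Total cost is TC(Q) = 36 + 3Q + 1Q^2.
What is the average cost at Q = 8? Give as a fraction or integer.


TC(8) = 36 + 3*8 + 1*8^2
TC(8) = 36 + 24 + 64 = 124
AC = TC/Q = 124/8 = 31/2

31/2


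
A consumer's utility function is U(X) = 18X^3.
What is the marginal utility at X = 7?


MU = dU/dX = 18*3*X^(3-1)
MU = 54*X^2
At X = 7:
MU = 54 * 7^2
MU = 54 * 49 = 2646

2646


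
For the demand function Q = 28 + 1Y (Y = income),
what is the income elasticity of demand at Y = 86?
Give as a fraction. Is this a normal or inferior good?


dQ/dY = 1
At Y = 86: Q = 28 + 1*86 = 114
Ey = (dQ/dY)(Y/Q) = 1 * 86 / 114 = 43/57
Since Ey > 0, this is a normal good.

43/57 (normal good)


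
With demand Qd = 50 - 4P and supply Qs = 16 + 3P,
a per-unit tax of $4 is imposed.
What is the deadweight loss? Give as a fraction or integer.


Pre-tax equilibrium quantity: Q* = 214/7
Post-tax equilibrium quantity: Q_tax = 166/7
Reduction in quantity: Q* - Q_tax = 48/7
DWL = (1/2) * tax * (Q* - Q_tax)
DWL = (1/2) * 4 * 48/7 = 96/7

96/7


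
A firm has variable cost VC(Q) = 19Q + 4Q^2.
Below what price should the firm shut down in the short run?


AVC(Q) = VC(Q)/Q = 19 + 4Q
AVC is increasing in Q, so minimum AVC is at Q -> 0+.
Min AVC = 19
The firm should shut down if P < 19.

19


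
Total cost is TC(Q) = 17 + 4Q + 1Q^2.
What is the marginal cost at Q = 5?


MC = dTC/dQ = 4 + 2*1*Q
At Q = 5:
MC = 4 + 2*5
MC = 4 + 10 = 14

14


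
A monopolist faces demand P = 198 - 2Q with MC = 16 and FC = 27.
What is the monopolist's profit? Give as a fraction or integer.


MR = MC: 198 - 4Q = 16
Q* = 91/2
P* = 198 - 2*91/2 = 107
Profit = (P* - MC)*Q* - FC
= (107 - 16)*91/2 - 27
= 91*91/2 - 27
= 8281/2 - 27 = 8227/2

8227/2


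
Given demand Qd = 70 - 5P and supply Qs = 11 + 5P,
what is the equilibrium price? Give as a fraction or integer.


At equilibrium, Qd = Qs.
70 - 5P = 11 + 5P
70 - 11 = 5P + 5P
59 = 10P
P* = 59/10 = 59/10

59/10


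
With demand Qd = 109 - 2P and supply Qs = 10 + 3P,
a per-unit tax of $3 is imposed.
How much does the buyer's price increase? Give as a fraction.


With a per-unit tax, the buyer's price increase depends on relative slopes.
Supply slope: d = 3, Demand slope: b = 2
Buyer's price increase = d * tax / (b + d)
= 3 * 3 / (2 + 3)
= 9 / 5 = 9/5

9/5


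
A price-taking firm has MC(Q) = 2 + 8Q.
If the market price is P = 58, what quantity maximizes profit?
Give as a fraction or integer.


In perfect competition, profit is maximized where P = MC.
58 = 2 + 8Q
56 = 8Q
Q* = 56/8 = 7

7


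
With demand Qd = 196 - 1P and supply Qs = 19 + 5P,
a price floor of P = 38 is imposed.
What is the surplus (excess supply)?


At P = 38:
Qd = 196 - 1*38 = 158
Qs = 19 + 5*38 = 209
Surplus = Qs - Qd = 209 - 158 = 51

51


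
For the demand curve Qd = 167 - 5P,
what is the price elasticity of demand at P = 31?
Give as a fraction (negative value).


dQ/dP = -5
At P = 31: Q = 167 - 5*31 = 12
E = (dQ/dP)(P/Q) = (-5)(31/12) = -155/12

-155/12


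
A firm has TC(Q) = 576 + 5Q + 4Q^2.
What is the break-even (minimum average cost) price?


AC(Q) = 576/Q + 5 + 4Q
To minimize: dAC/dQ = -576/Q^2 + 4 = 0
Q^2 = 576/4 = 144
Q* = 12
Min AC = 576/12 + 5 + 4*12
Min AC = 48 + 5 + 48 = 101

101


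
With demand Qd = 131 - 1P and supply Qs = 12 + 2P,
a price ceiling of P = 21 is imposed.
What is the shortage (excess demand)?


At P = 21:
Qd = 131 - 1*21 = 110
Qs = 12 + 2*21 = 54
Shortage = Qd - Qs = 110 - 54 = 56

56


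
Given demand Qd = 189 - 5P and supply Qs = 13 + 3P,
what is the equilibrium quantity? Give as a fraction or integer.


First find equilibrium price:
189 - 5P = 13 + 3P
P* = 176/8 = 22
Then substitute into demand:
Q* = 189 - 5 * 22 = 79

79


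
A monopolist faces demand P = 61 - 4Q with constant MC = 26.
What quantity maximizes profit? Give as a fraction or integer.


TR = P*Q = (61 - 4Q)Q = 61Q - 4Q^2
MR = dTR/dQ = 61 - 8Q
Set MR = MC:
61 - 8Q = 26
35 = 8Q
Q* = 35/8 = 35/8

35/8


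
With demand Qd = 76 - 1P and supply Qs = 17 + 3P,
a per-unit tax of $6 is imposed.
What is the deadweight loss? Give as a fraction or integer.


Pre-tax equilibrium quantity: Q* = 245/4
Post-tax equilibrium quantity: Q_tax = 227/4
Reduction in quantity: Q* - Q_tax = 9/2
DWL = (1/2) * tax * (Q* - Q_tax)
DWL = (1/2) * 6 * 9/2 = 27/2

27/2


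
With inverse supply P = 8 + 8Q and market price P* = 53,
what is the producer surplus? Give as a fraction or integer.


Minimum supply price (at Q=0): P_min = 8
Quantity supplied at P* = 53:
Q* = (53 - 8)/8 = 45/8
PS = (1/2) * Q* * (P* - P_min)
PS = (1/2) * 45/8 * (53 - 8)
PS = (1/2) * 45/8 * 45 = 2025/16

2025/16


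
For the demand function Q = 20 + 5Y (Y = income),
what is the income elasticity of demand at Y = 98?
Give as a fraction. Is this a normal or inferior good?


dQ/dY = 5
At Y = 98: Q = 20 + 5*98 = 510
Ey = (dQ/dY)(Y/Q) = 5 * 98 / 510 = 49/51
Since Ey > 0, this is a normal good.

49/51 (normal good)


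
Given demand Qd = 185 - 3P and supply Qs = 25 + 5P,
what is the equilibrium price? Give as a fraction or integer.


At equilibrium, Qd = Qs.
185 - 3P = 25 + 5P
185 - 25 = 3P + 5P
160 = 8P
P* = 160/8 = 20

20


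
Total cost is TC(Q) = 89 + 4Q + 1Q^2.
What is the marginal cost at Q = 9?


MC = dTC/dQ = 4 + 2*1*Q
At Q = 9:
MC = 4 + 2*9
MC = 4 + 18 = 22

22


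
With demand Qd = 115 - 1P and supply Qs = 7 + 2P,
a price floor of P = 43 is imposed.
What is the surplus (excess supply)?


At P = 43:
Qd = 115 - 1*43 = 72
Qs = 7 + 2*43 = 93
Surplus = Qs - Qd = 93 - 72 = 21

21


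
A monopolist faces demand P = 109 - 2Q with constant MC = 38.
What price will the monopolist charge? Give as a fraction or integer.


MR = 109 - 4Q
Set MR = MC: 109 - 4Q = 38
Q* = 71/4
Substitute into demand:
P* = 109 - 2*71/4 = 147/2

147/2


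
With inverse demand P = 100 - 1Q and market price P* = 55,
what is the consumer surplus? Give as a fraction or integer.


Maximum willingness to pay (at Q=0): P_max = 100
Quantity demanded at P* = 55:
Q* = (100 - 55)/1 = 45
CS = (1/2) * Q* * (P_max - P*)
CS = (1/2) * 45 * (100 - 55)
CS = (1/2) * 45 * 45 = 2025/2

2025/2


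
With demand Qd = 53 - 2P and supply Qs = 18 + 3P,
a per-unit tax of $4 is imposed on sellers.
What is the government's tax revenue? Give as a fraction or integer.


With tax on sellers, new supply: Qs' = 18 + 3(P - 4)
= 6 + 3P
New equilibrium quantity:
Q_new = 171/5
Tax revenue = tax * Q_new = 4 * 171/5 = 684/5

684/5


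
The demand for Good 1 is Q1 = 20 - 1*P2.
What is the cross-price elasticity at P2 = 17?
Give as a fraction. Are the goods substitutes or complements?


dQ1/dP2 = -1
At P2 = 17: Q1 = 20 - 1*17 = 3
Exy = (dQ1/dP2)(P2/Q1) = -1 * 17 / 3 = -17/3
Since Exy < 0, the goods are complements.

-17/3 (complements)


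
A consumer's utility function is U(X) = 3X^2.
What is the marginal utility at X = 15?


MU = dU/dX = 3*2*X^(2-1)
MU = 6*X^1
At X = 15:
MU = 6 * 15^1
MU = 6 * 15 = 90

90


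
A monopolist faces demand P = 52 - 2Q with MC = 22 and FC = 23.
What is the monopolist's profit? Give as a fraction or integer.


MR = MC: 52 - 4Q = 22
Q* = 15/2
P* = 52 - 2*15/2 = 37
Profit = (P* - MC)*Q* - FC
= (37 - 22)*15/2 - 23
= 15*15/2 - 23
= 225/2 - 23 = 179/2

179/2


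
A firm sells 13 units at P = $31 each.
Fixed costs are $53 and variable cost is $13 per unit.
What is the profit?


Total Revenue = P * Q = 31 * 13 = $403
Total Cost = FC + VC*Q = 53 + 13*13 = $222
Profit = TR - TC = 403 - 222 = $181

$181


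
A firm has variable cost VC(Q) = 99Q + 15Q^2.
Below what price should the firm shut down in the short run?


AVC(Q) = VC(Q)/Q = 99 + 15Q
AVC is increasing in Q, so minimum AVC is at Q -> 0+.
Min AVC = 99
The firm should shut down if P < 99.

99


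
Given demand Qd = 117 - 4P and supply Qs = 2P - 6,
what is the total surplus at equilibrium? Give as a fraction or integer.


Find equilibrium: 117 - 4P = 2P - 6
117 + 6 = 6P
P* = 123/6 = 41/2
Q* = 2*41/2 - 6 = 35
Inverse demand: P = 117/4 - Q/4, so P_max = 117/4
Inverse supply: P = 3 + Q/2, so P_min = 3
CS = (1/2) * 35 * (117/4 - 41/2) = 1225/8
PS = (1/2) * 35 * (41/2 - 3) = 1225/4
TS = CS + PS = 1225/8 + 1225/4 = 3675/8

3675/8


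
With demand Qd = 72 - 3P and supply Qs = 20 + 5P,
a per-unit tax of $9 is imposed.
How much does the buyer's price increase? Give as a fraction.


With a per-unit tax, the buyer's price increase depends on relative slopes.
Supply slope: d = 5, Demand slope: b = 3
Buyer's price increase = d * tax / (b + d)
= 5 * 9 / (3 + 5)
= 45 / 8 = 45/8

45/8


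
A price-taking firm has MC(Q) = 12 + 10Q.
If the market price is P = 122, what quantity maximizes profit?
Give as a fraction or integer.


In perfect competition, profit is maximized where P = MC.
122 = 12 + 10Q
110 = 10Q
Q* = 110/10 = 11

11


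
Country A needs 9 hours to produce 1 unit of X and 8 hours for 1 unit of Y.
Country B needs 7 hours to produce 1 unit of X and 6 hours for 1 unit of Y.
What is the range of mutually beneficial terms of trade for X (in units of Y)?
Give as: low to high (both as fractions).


Opportunity cost of X for Country A = hours_X / hours_Y = 9/8 = 9/8 units of Y
Opportunity cost of X for Country B = hours_X / hours_Y = 7/6 = 7/6 units of Y
Terms of trade must be between the two opportunity costs.
Range: 9/8 to 7/6

9/8 to 7/6


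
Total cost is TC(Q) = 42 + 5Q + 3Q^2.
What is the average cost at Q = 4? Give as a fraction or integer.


TC(4) = 42 + 5*4 + 3*4^2
TC(4) = 42 + 20 + 48 = 110
AC = TC/Q = 110/4 = 55/2

55/2


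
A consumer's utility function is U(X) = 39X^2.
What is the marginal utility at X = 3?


MU = dU/dX = 39*2*X^(2-1)
MU = 78*X^1
At X = 3:
MU = 78 * 3^1
MU = 78 * 3 = 234

234


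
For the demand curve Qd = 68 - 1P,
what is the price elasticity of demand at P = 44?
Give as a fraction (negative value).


dQ/dP = -1
At P = 44: Q = 68 - 1*44 = 24
E = (dQ/dP)(P/Q) = (-1)(44/24) = -11/6

-11/6


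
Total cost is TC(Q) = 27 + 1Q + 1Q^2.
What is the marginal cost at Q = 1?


MC = dTC/dQ = 1 + 2*1*Q
At Q = 1:
MC = 1 + 2*1
MC = 1 + 2 = 3

3


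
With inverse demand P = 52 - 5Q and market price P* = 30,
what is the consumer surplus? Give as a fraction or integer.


Maximum willingness to pay (at Q=0): P_max = 52
Quantity demanded at P* = 30:
Q* = (52 - 30)/5 = 22/5
CS = (1/2) * Q* * (P_max - P*)
CS = (1/2) * 22/5 * (52 - 30)
CS = (1/2) * 22/5 * 22 = 242/5

242/5


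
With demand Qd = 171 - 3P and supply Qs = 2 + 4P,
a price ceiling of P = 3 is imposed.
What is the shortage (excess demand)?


At P = 3:
Qd = 171 - 3*3 = 162
Qs = 2 + 4*3 = 14
Shortage = Qd - Qs = 162 - 14 = 148

148


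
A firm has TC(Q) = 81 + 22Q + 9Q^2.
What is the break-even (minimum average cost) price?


AC(Q) = 81/Q + 22 + 9Q
To minimize: dAC/dQ = -81/Q^2 + 9 = 0
Q^2 = 81/9 = 9
Q* = 3
Min AC = 81/3 + 22 + 9*3
Min AC = 27 + 22 + 27 = 76

76


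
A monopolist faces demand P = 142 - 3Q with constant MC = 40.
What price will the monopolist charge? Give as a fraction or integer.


MR = 142 - 6Q
Set MR = MC: 142 - 6Q = 40
Q* = 17
Substitute into demand:
P* = 142 - 3*17 = 91

91


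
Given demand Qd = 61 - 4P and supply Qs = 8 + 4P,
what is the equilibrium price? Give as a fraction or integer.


At equilibrium, Qd = Qs.
61 - 4P = 8 + 4P
61 - 8 = 4P + 4P
53 = 8P
P* = 53/8 = 53/8

53/8


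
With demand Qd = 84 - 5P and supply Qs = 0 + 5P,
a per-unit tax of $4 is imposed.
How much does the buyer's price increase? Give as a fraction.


With a per-unit tax, the buyer's price increase depends on relative slopes.
Supply slope: d = 5, Demand slope: b = 5
Buyer's price increase = d * tax / (b + d)
= 5 * 4 / (5 + 5)
= 20 / 10 = 2

2


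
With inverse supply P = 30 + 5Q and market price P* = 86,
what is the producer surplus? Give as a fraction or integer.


Minimum supply price (at Q=0): P_min = 30
Quantity supplied at P* = 86:
Q* = (86 - 30)/5 = 56/5
PS = (1/2) * Q* * (P* - P_min)
PS = (1/2) * 56/5 * (86 - 30)
PS = (1/2) * 56/5 * 56 = 1568/5

1568/5


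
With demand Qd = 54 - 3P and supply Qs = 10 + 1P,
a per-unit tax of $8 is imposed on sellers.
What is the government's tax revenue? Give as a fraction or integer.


With tax on sellers, new supply: Qs' = 10 + 1(P - 8)
= 2 + 1P
New equilibrium quantity:
Q_new = 15
Tax revenue = tax * Q_new = 8 * 15 = 120

120


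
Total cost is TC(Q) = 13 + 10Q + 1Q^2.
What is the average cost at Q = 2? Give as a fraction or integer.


TC(2) = 13 + 10*2 + 1*2^2
TC(2) = 13 + 20 + 4 = 37
AC = TC/Q = 37/2 = 37/2

37/2


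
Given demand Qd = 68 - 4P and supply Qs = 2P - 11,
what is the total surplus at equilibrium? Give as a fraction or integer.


Find equilibrium: 68 - 4P = 2P - 11
68 + 11 = 6P
P* = 79/6 = 79/6
Q* = 2*79/6 - 11 = 46/3
Inverse demand: P = 17 - Q/4, so P_max = 17
Inverse supply: P = 11/2 + Q/2, so P_min = 11/2
CS = (1/2) * 46/3 * (17 - 79/6) = 529/18
PS = (1/2) * 46/3 * (79/6 - 11/2) = 529/9
TS = CS + PS = 529/18 + 529/9 = 529/6

529/6


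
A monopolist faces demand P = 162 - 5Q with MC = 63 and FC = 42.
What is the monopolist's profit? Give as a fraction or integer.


MR = MC: 162 - 10Q = 63
Q* = 99/10
P* = 162 - 5*99/10 = 225/2
Profit = (P* - MC)*Q* - FC
= (225/2 - 63)*99/10 - 42
= 99/2*99/10 - 42
= 9801/20 - 42 = 8961/20

8961/20


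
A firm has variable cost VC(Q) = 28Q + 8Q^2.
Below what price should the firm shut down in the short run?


AVC(Q) = VC(Q)/Q = 28 + 8Q
AVC is increasing in Q, so minimum AVC is at Q -> 0+.
Min AVC = 28
The firm should shut down if P < 28.

28


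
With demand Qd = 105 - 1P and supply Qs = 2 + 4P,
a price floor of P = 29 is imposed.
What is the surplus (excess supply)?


At P = 29:
Qd = 105 - 1*29 = 76
Qs = 2 + 4*29 = 118
Surplus = Qs - Qd = 118 - 76 = 42

42


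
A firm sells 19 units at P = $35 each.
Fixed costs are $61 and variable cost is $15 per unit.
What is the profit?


Total Revenue = P * Q = 35 * 19 = $665
Total Cost = FC + VC*Q = 61 + 15*19 = $346
Profit = TR - TC = 665 - 346 = $319

$319


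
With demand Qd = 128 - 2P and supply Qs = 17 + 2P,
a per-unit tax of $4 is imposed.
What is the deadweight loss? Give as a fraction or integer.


Pre-tax equilibrium quantity: Q* = 145/2
Post-tax equilibrium quantity: Q_tax = 137/2
Reduction in quantity: Q* - Q_tax = 4
DWL = (1/2) * tax * (Q* - Q_tax)
DWL = (1/2) * 4 * 4 = 8

8


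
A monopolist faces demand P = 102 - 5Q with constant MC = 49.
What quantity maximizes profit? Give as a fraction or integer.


TR = P*Q = (102 - 5Q)Q = 102Q - 5Q^2
MR = dTR/dQ = 102 - 10Q
Set MR = MC:
102 - 10Q = 49
53 = 10Q
Q* = 53/10 = 53/10

53/10


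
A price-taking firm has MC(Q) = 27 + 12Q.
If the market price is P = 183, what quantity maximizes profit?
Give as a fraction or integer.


In perfect competition, profit is maximized where P = MC.
183 = 27 + 12Q
156 = 12Q
Q* = 156/12 = 13

13


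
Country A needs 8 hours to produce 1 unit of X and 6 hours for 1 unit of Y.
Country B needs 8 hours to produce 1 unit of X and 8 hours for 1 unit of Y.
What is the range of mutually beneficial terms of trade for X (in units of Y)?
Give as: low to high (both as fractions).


Opportunity cost of X for Country A = hours_X / hours_Y = 8/6 = 4/3 units of Y
Opportunity cost of X for Country B = hours_X / hours_Y = 8/8 = 1 units of Y
Terms of trade must be between the two opportunity costs.
Range: 1 to 4/3

1 to 4/3


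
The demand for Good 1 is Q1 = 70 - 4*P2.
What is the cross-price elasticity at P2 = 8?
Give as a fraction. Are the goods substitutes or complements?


dQ1/dP2 = -4
At P2 = 8: Q1 = 70 - 4*8 = 38
Exy = (dQ1/dP2)(P2/Q1) = -4 * 8 / 38 = -16/19
Since Exy < 0, the goods are complements.

-16/19 (complements)


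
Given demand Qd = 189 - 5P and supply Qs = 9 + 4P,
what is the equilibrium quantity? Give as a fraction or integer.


First find equilibrium price:
189 - 5P = 9 + 4P
P* = 180/9 = 20
Then substitute into demand:
Q* = 189 - 5 * 20 = 89

89


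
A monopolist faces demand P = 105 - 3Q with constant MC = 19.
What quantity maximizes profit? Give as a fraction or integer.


TR = P*Q = (105 - 3Q)Q = 105Q - 3Q^2
MR = dTR/dQ = 105 - 6Q
Set MR = MC:
105 - 6Q = 19
86 = 6Q
Q* = 86/6 = 43/3

43/3


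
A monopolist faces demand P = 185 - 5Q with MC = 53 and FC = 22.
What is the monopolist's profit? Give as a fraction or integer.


MR = MC: 185 - 10Q = 53
Q* = 66/5
P* = 185 - 5*66/5 = 119
Profit = (P* - MC)*Q* - FC
= (119 - 53)*66/5 - 22
= 66*66/5 - 22
= 4356/5 - 22 = 4246/5

4246/5


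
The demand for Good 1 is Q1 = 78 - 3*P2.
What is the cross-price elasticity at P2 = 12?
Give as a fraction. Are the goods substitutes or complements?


dQ1/dP2 = -3
At P2 = 12: Q1 = 78 - 3*12 = 42
Exy = (dQ1/dP2)(P2/Q1) = -3 * 12 / 42 = -6/7
Since Exy < 0, the goods are complements.

-6/7 (complements)
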